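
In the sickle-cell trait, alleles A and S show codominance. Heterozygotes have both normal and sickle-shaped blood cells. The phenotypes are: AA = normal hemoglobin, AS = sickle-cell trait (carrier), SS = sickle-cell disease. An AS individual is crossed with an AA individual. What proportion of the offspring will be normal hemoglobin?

Punnett square for AS × AA:
Offspring genotypes: 2 AA, 2 AS
Phenotype counts: 2 normal hemoglobin, 2 sickle-cell trait (carrier)
normal hemoglobin: 2 out of 4
Probability: 2/4 = 1/2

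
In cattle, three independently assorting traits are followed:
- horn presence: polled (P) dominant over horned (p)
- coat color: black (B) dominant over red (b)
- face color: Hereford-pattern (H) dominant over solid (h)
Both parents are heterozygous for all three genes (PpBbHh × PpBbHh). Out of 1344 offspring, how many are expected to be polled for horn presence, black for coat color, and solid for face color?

Trihybrid cross: PpBbHh × PpBbHh
Each trait segregates independently with a 3:1 phenotypic ratio, so each gene contributes 3/4 (dominant) or 1/4 (recessive).
Target: polled (horn presence), black (coat color), solid (face color)
Probability = product of independent per-trait probabilities
= 3/4 × 3/4 × 1/4 = 9/64
Expected count = 9/64 × 1344 = 189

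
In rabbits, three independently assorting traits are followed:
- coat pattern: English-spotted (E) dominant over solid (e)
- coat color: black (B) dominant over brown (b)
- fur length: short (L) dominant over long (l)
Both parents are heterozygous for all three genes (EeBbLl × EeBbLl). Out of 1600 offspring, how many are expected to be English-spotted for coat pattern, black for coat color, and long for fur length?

Trihybrid cross: EeBbLl × EeBbLl
Each trait segregates independently with a 3:1 phenotypic ratio, so each gene contributes 3/4 (dominant) or 1/4 (recessive).
Target: English-spotted (coat pattern), black (coat color), long (fur length)
Probability = product of independent per-trait probabilities
= 3/4 × 3/4 × 1/4 = 9/64
Expected count = 9/64 × 1600 = 225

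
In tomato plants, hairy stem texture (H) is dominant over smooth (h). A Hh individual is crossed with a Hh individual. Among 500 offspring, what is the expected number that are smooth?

Punnett square for Hh × Hh:
Offspring genotypes: 1 HH, 2 Hh, 1 hh
hairy: 3, smooth: 1
smooth: 1 out of 4 → fraction 1/4
Expected count = 1/4 × 500 = 125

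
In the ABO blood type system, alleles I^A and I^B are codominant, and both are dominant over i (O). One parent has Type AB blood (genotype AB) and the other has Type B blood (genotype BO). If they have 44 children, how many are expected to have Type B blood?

Cross: AB × BO
Possible offspring genotypes: 1 AB, 1 AO, 1 BB, 1 BO
Blood type counts: 1 Type AB, 1 Type A, 2 Type B
Probability of Type B: 2/4 = 1/2
Expected count = 1/2 × 44 = 22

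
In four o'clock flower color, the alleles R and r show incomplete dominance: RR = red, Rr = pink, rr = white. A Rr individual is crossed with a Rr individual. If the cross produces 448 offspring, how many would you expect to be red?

Punnett square for Rr × Rr:
Offspring genotypes: 1 RR, 2 Rr, 1 rr
Phenotype counts: 1 red, 2 pink, 1 white
red: 1 out of 4 → fraction 1/4
Expected count = 1/4 × 448 = 112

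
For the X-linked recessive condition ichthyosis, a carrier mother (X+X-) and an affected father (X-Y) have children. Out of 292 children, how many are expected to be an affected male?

Cross: X+X- × X-Y
Offspring: 1 X+X-, 1 X+Y, 1 X-X-, 1 X-Y
Probability of an affected male: 1/4
Expected count = 1/4 × 292 = 73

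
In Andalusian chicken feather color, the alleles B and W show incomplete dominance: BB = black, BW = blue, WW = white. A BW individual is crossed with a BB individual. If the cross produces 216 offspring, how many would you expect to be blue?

Punnett square for BW × BB:
Offspring genotypes: 2 BB, 2 BW
Phenotype counts: 2 black, 2 blue
blue: 2 out of 4 → fraction 1/2
Expected count = 1/2 × 216 = 108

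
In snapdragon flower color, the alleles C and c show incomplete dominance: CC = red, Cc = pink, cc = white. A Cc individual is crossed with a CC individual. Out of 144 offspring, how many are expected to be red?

Punnett square for Cc × CC:
Offspring genotypes: 2 CC, 2 Cc
Phenotype counts: 2 red, 2 pink
red: 2 out of 4 → fraction 1/2
Expected count = 1/2 × 144 = 72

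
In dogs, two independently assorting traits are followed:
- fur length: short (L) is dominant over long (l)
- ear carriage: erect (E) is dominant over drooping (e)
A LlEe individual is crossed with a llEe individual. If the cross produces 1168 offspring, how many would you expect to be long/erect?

Dihybrid cross LlEe × llEe — consider each gene separately:
fur length: Ll × ll → 2 Ll, 2 ll → 2 L_ : 2 ll (out of 4)
ear carriage: Ee × Ee → 1 EE, 2 Ee, 1 ee → 3 E_ : 1 ee (out of 4)
Combine (counts out of 4 × 4 = 16): short/erect (L_E_) = 2×3 = 6; short/drooping (L_ee) = 2×1 = 2; long/erect (llE_) = 2×3 = 6; long/drooping (llee) = 2×1 = 2
Phenotype counts (out of 16): 6 short/erect, 2 short/drooping, 6 long/erect, 2 long/drooping
long/erect: 6 out of 16 → fraction 3/8
Expected count = 3/8 × 1168 = 438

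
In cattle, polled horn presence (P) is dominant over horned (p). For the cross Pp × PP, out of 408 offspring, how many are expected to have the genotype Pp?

Punnett square for Pp × PP:
Offspring genotypes: 2 PP, 2 Pp
Total offspring: 4
Count with target: 2
Probability: 2/4 = 1/2
Expected count = 1/2 × 408 = 204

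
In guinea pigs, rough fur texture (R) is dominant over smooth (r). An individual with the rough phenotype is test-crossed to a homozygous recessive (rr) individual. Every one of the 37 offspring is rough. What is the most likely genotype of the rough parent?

Test cross: ? × rr
All offspring are rough.
If the unknown parent were heterozygous (Rr), about half of 37 offspring would be smooth; none are. The unknown parent is most likely homozygous dominant (RR).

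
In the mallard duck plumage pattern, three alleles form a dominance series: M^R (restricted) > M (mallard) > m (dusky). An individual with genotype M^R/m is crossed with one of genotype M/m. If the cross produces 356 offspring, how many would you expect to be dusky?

Cross: M^R/m × M/m
Allele dominance: M^R > M > m
Offspring genotypes: 1 M^R/M, 1 M^R/m, 1 M/m, 1 m/m
Phenotype counts: 2 restricted, 1 mallard, 1 dusky
dusky: 1 out of 4 → fraction 1/4
Expected count = 1/4 × 356 = 89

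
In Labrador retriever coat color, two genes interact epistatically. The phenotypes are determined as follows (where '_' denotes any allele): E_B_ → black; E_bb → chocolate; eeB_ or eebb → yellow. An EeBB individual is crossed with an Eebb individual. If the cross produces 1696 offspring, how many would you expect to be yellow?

Cross: EeBB × Eebb — consider each gene separately:
E gene: Ee × Ee → 1 EE, 2 Ee, 1 ee → 3 E_ : 1 ee (out of 4)
B gene: BB × bb → 4 Bb → 4 B_ (out of 4)
Genotype classes (out of 4 × 4 = 16): E_B_ = 3×4 = 12; eeB_ = 1×4 = 4
Apply the phenotype rules: E_B_ (12) → black; eeB_ (4) → yellow
Phenotype counts (out of 16): 12 black, 4 yellow
yellow: 4 out of 16 → fraction 1/4
Expected count = 1/4 × 1696 = 424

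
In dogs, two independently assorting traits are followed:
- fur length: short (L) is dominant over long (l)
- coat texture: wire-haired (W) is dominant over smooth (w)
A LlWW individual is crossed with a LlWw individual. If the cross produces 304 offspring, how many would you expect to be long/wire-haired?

Dihybrid cross LlWW × LlWw — consider each gene separately:
fur length: Ll × Ll → 1 LL, 2 Ll, 1 ll → 3 L_ : 1 ll (out of 4)
coat texture: WW × Ww → 2 WW, 2 Ww → 4 W_ (out of 4)
Combine (counts out of 4 × 4 = 16): short/wire-haired (L_W_) = 3×4 = 12; long/wire-haired (llW_) = 1×4 = 4
Phenotype counts (out of 16): 12 short/wire-haired, 4 long/wire-haired
long/wire-haired: 4 out of 16 → fraction 1/4
Expected count = 1/4 × 304 = 76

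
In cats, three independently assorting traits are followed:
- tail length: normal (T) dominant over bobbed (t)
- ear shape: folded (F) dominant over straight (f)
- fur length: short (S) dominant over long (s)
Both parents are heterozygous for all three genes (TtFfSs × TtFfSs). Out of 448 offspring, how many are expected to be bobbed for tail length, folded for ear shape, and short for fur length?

Trihybrid cross: TtFfSs × TtFfSs
Each trait segregates independently with a 3:1 phenotypic ratio, so each gene contributes 3/4 (dominant) or 1/4 (recessive).
Target: bobbed (tail length), folded (ear shape), short (fur length)
Probability = product of independent per-trait probabilities
= 1/4 × 3/4 × 3/4 = 9/64
Expected count = 9/64 × 448 = 63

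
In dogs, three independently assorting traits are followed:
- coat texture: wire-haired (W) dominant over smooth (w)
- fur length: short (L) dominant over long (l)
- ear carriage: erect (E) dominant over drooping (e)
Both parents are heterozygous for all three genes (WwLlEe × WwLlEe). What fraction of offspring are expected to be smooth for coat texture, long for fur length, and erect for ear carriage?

Trihybrid cross: WwLlEe × WwLlEe
Each trait segregates independently with a 3:1 phenotypic ratio, so each gene contributes 3/4 (dominant) or 1/4 (recessive).
Target: smooth (coat texture), long (fur length), erect (ear carriage)
Probability = product of independent per-trait probabilities
= 1/4 × 1/4 × 3/4 = 3/64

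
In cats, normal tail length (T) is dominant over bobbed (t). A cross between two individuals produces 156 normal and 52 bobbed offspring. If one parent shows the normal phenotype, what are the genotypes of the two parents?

Observed offspring: 156 normal, 52 bobbed
The observed ratio simplifies to 3:1. Bobbed (tt) offspring appear, so each parent must contribute one t allele. The parent stated to show normal carries T, so it is Tt. The other parent is then either Tt or tt: Tt × tt would give a 1:1 split, whereas Tt × Tt gives 3:1 — matching the data. So both parents are heterozygous (Tt × Tt).
Parent genotypes: Tt × Tt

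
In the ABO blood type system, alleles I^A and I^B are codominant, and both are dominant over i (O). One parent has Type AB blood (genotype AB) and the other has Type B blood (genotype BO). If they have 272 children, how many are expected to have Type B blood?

Cross: AB × BO
Possible offspring genotypes: 1 AB, 1 AO, 1 BB, 1 BO
Blood type counts: 1 Type AB, 1 Type A, 2 Type B
Probability of Type B: 2/4 = 1/2
Expected count = 1/2 × 272 = 136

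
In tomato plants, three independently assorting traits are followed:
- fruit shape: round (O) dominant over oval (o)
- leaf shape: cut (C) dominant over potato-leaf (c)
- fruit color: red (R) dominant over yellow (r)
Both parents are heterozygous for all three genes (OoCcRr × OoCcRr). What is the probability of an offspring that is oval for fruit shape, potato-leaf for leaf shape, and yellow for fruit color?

Trihybrid cross: OoCcRr × OoCcRr
Each trait segregates independently with a 3:1 phenotypic ratio, so each gene contributes 3/4 (dominant) or 1/4 (recessive).
Target: oval (fruit shape), potato-leaf (leaf shape), yellow (fruit color)
Probability = product of independent per-trait probabilities
= 1/4 × 1/4 × 1/4 = 1/64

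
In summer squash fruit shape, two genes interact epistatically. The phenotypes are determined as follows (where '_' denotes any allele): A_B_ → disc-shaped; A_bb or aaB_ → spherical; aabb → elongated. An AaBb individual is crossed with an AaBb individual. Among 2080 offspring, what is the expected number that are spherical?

Cross: AaBb × AaBb — consider each gene separately:
A gene: Aa × Aa → 1 AA, 2 Aa, 1 aa → 3 A_ : 1 aa (out of 4)
B gene: Bb × Bb → 1 BB, 2 Bb, 1 bb → 3 B_ : 1 bb (out of 4)
Genotype classes (out of 4 × 4 = 16): A_B_ = 3×3 = 9; A_bb = 3×1 = 3; aaB_ = 1×3 = 3; aabb = 1×1 = 1
Apply the phenotype rules: A_B_ (9) → disc-shaped; A_bb (3) + aaB_ (3) → spherical; aabb (1) → elongated
Phenotype counts (out of 16): 9 disc-shaped, 6 spherical, 1 elongated
spherical: 6 out of 16 → fraction 3/8
Expected count = 3/8 × 2080 = 780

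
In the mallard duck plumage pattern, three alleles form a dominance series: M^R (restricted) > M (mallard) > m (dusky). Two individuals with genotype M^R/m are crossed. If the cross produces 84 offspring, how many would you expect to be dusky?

Cross: M^R/m × M^R/m
Allele dominance: M^R > M > m
Offspring genotypes: 1 M^R/M^R, 2 M^R/m, 1 m/m
Phenotype counts: 3 restricted, 1 dusky
dusky: 1 out of 4 → fraction 1/4
Expected count = 1/4 × 84 = 21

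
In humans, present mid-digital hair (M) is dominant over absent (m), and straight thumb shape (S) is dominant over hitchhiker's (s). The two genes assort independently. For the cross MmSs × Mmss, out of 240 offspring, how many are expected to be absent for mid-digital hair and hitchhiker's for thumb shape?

Dihybrid cross MmSs × Mmss — consider each gene separately:
mid-digital hair: Mm × Mm → 1 MM, 2 Mm, 1 mm → 3 M_ : 1 mm (out of 4)
thumb shape: Ss × ss → 2 Ss, 2 ss → 2 S_ : 2 ss (out of 4)
Looking for: absent (mm) and hitchhiker's (ss)
P(absent) = 1/4, P(hitchhiker's) = 2/4
P(both) = 1/4 × 2/4 = 2/16 = 1/8
Expected count = 1/8 × 240 = 30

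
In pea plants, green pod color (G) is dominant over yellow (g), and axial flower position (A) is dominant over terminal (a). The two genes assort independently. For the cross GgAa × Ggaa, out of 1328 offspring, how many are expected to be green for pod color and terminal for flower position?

Dihybrid cross GgAa × Ggaa — consider each gene separately:
pod color: Gg × Gg → 1 GG, 2 Gg, 1 gg → 3 G_ : 1 gg (out of 4)
flower position: Aa × aa → 2 Aa, 2 aa → 2 A_ : 2 aa (out of 4)
Looking for: green (G_) and terminal (aa)
P(green) = 3/4, P(terminal) = 2/4
P(both) = 3/4 × 2/4 = 6/16 = 3/8
Expected count = 3/8 × 1328 = 498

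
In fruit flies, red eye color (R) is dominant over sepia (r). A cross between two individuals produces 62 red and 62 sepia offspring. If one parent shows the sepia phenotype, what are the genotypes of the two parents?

Observed offspring: 62 red, 62 sepia
The observed ratio simplifies to 1:1. One parent shows sepia, so its genotype must be rr. A 1:1 offspring split requires the other parent to be heterozygous (Rr).
Parent genotypes: rr × Rr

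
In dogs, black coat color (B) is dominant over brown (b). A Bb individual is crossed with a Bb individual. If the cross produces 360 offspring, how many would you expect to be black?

Punnett square for Bb × Bb:
Offspring genotypes: 1 BB, 2 Bb, 1 bb
black: 3, brown: 1
black: 3 out of 4 → fraction 3/4
Expected count = 3/4 × 360 = 270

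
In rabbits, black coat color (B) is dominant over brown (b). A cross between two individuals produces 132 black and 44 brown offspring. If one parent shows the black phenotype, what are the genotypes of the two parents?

Observed offspring: 132 black, 44 brown
The observed ratio simplifies to 3:1. Brown (bb) offspring appear, so each parent must contribute one b allele. The parent stated to show black carries B, so it is Bb. The other parent is then either Bb or bb: Bb × bb would give a 1:1 split, whereas Bb × Bb gives 3:1 — matching the data. So both parents are heterozygous (Bb × Bb).
Parent genotypes: Bb × Bb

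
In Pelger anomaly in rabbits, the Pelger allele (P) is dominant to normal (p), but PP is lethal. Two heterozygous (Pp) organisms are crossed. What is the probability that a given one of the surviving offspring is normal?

Cross: Pp × Pp
Punnett square offspring (before lethality): 1 PP, 2 Pp, 1 pp
The PP genotype is lethal (embryos die); surviving offspring: 2 Pp, 1 pp
normal: 1 out of 3
Probability: 1/3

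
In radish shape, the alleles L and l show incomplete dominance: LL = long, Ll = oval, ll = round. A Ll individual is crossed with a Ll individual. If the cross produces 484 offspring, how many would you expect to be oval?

Punnett square for Ll × Ll:
Offspring genotypes: 1 LL, 2 Ll, 1 ll
Phenotype counts: 1 long, 2 oval, 1 round
oval: 2 out of 4 → fraction 1/2
Expected count = 1/2 × 484 = 242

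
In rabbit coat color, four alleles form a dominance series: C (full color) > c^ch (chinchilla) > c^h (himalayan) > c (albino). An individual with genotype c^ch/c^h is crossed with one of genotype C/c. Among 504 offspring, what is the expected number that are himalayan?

Cross: c^ch/c^h × C/c
Allele dominance: C > c^ch > c^h > c
Offspring genotypes: 1 C/c^ch, 1 c^ch/c, 1 C/c^h, 1 c^h/c
Phenotype counts: 2 full color, 1 chinchilla, 1 himalayan
himalayan: 1 out of 4 → fraction 1/4
Expected count = 1/4 × 504 = 126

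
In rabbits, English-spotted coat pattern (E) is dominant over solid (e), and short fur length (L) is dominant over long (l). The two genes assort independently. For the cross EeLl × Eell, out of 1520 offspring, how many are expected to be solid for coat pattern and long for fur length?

Dihybrid cross EeLl × Eell — consider each gene separately:
coat pattern: Ee × Ee → 1 EE, 2 Ee, 1 ee → 3 E_ : 1 ee (out of 4)
fur length: Ll × ll → 2 Ll, 2 ll → 2 L_ : 2 ll (out of 4)
Looking for: solid (ee) and long (ll)
P(solid) = 1/4, P(long) = 2/4
P(both) = 1/4 × 2/4 = 2/16 = 1/8
Expected count = 1/8 × 1520 = 190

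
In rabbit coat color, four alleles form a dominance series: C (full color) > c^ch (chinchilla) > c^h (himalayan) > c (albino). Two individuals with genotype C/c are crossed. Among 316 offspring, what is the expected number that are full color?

Cross: C/c × C/c
Allele dominance: C > c^ch > c^h > c
Offspring genotypes: 1 C/C, 2 C/c, 1 c/c
Phenotype counts: 3 full color, 1 albino
full color: 3 out of 4 → fraction 3/4
Expected count = 3/4 × 316 = 237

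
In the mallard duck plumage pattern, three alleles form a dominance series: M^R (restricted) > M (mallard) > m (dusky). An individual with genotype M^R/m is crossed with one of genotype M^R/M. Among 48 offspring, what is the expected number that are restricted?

Cross: M^R/m × M^R/M
Allele dominance: M^R > M > m
Offspring genotypes: 1 M^R/M^R, 1 M^R/M, 1 M^R/m, 1 M/m
Phenotype counts: 3 restricted, 1 mallard
restricted: 3 out of 4 → fraction 3/4
Expected count = 3/4 × 48 = 36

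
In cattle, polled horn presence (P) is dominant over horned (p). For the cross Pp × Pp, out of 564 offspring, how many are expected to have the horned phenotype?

Punnett square for Pp × Pp:
Offspring genotypes: 1 PP, 2 Pp, 1 pp
Total offspring: 4
Count with target: 1
Probability: 1/4
Expected count = 1/4 × 564 = 141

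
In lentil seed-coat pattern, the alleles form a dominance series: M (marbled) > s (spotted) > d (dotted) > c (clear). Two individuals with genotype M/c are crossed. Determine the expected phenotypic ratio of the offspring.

Cross: M/c × M/c
Allele dominance: M > s > d > c
Offspring genotypes: 1 M/M, 2 M/c, 1 c/c
Phenotype counts: 3 marbled, 1 clear
Ratio: 3 marbled : 1 clear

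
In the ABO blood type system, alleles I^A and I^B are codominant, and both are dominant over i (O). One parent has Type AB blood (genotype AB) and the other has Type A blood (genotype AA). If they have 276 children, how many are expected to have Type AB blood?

Cross: AB × AA
Possible offspring genotypes: 2 AA, 2 AB
Blood type counts: 2 Type A, 2 Type AB
Probability of Type AB: 2/4 = 1/2
Expected count = 1/2 × 276 = 138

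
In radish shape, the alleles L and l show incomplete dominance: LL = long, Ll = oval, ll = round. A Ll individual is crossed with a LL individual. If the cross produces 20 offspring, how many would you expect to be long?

Punnett square for Ll × LL:
Offspring genotypes: 2 LL, 2 Ll
Phenotype counts: 2 long, 2 oval
long: 2 out of 4 → fraction 1/2
Expected count = 1/2 × 20 = 10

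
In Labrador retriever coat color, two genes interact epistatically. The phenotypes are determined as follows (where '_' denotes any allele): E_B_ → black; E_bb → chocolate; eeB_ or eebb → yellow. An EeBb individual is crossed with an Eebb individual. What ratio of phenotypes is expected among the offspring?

Cross: EeBb × Eebb — consider each gene separately:
E gene: Ee × Ee → 1 EE, 2 Ee, 1 ee → 3 E_ : 1 ee (out of 4)
B gene: Bb × bb → 2 Bb, 2 bb → 2 B_ : 2 bb (out of 4)
Genotype classes (out of 4 × 4 = 16): E_B_ = 3×2 = 6; E_bb = 3×2 = 6; eeB_ = 1×2 = 2; eebb = 1×2 = 2
Apply the phenotype rules: E_B_ (6) → black; E_bb (6) → chocolate; eeB_ (2) + eebb (2) → yellow
Phenotype counts (out of 16): 6 black, 6 chocolate, 4 yellow
Ratio: 3 black : 3 chocolate : 2 yellow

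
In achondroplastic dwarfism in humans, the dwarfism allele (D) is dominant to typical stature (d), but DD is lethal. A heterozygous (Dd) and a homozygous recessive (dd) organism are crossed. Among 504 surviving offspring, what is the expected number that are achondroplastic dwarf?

Cross: Dd × dd
Punnett square offspring (before lethality): 2 Dd, 2 dd
No DD offspring are produced in this cross.
achondroplastic dwarf: 2 out of 4 → fraction 1/2
Expected count = 1/2 × 504 = 252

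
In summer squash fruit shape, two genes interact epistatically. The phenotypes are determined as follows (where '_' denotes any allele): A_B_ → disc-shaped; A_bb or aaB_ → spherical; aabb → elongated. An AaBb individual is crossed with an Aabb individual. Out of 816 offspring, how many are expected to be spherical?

Cross: AaBb × Aabb — consider each gene separately:
A gene: Aa × Aa → 1 AA, 2 Aa, 1 aa → 3 A_ : 1 aa (out of 4)
B gene: Bb × bb → 2 Bb, 2 bb → 2 B_ : 2 bb (out of 4)
Genotype classes (out of 4 × 4 = 16): A_B_ = 3×2 = 6; A_bb = 3×2 = 6; aaB_ = 1×2 = 2; aabb = 1×2 = 2
Apply the phenotype rules: A_B_ (6) → disc-shaped; A_bb (6) + aaB_ (2) → spherical; aabb (2) → elongated
Phenotype counts (out of 16): 6 disc-shaped, 8 spherical, 2 elongated
spherical: 8 out of 16 → fraction 1/2
Expected count = 1/2 × 816 = 408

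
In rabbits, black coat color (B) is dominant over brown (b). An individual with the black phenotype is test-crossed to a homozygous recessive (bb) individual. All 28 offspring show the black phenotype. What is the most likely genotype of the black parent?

Test cross: ? × bb
All offspring are black.
If the unknown parent were heterozygous (Bb), about half of 28 offspring would be brown; none are. The unknown parent is most likely homozygous dominant (BB).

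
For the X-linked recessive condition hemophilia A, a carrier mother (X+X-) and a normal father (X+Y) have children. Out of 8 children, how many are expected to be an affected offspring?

Cross: X+X- × X+Y
Offspring: 1 X+X+, 1 X+Y, 1 X+X-, 1 X-Y
Probability of an affected offspring: 1/4
Expected count = 1/4 × 8 = 2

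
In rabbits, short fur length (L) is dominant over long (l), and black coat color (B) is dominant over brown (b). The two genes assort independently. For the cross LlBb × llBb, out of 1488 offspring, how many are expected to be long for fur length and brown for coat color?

Dihybrid cross LlBb × llBb — consider each gene separately:
fur length: Ll × ll → 2 Ll, 2 ll → 2 L_ : 2 ll (out of 4)
coat color: Bb × Bb → 1 BB, 2 Bb, 1 bb → 3 B_ : 1 bb (out of 4)
Looking for: long (ll) and brown (bb)
P(long) = 2/4, P(brown) = 1/4
P(both) = 2/4 × 1/4 = 2/16 = 1/8
Expected count = 1/8 × 1488 = 186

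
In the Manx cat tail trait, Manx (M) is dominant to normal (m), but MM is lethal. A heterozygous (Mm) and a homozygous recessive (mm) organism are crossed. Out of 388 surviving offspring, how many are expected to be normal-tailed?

Cross: Mm × mm
Punnett square offspring (before lethality): 2 Mm, 2 mm
No MM offspring are produced in this cross.
normal-tailed: 2 out of 4 → fraction 1/2
Expected count = 1/2 × 388 = 194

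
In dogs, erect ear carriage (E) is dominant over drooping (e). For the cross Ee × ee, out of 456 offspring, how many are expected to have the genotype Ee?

Punnett square for Ee × ee:
Offspring genotypes: 2 Ee, 2 ee
Total offspring: 4
Count with target: 2
Probability: 2/4 = 1/2
Expected count = 1/2 × 456 = 228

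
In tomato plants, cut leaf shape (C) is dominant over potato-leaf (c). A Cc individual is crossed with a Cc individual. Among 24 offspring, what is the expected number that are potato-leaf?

Punnett square for Cc × Cc:
Offspring genotypes: 1 CC, 2 Cc, 1 cc
cut: 3, potato-leaf: 1
potato-leaf: 1 out of 4 → fraction 1/4
Expected count = 1/4 × 24 = 6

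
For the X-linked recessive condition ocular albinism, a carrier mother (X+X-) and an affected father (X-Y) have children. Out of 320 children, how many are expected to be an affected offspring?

Cross: X+X- × X-Y
Offspring: 1 X+X-, 1 X+Y, 1 X-X-, 1 X-Y
Probability of an affected offspring: 2/4 = 1/2
Expected count = 1/2 × 320 = 160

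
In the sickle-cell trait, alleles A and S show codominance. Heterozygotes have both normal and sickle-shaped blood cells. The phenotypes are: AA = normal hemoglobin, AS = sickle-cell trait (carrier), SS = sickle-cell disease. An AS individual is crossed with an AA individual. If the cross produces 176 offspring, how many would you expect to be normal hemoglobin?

Punnett square for AS × AA:
Offspring genotypes: 2 AA, 2 AS
Phenotype counts: 2 normal hemoglobin, 2 sickle-cell trait (carrier)
normal hemoglobin: 2 out of 4 → fraction 1/2
Expected count = 1/2 × 176 = 88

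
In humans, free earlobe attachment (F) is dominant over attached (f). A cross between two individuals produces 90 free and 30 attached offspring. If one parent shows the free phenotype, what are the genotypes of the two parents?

Observed offspring: 90 free, 30 attached
The observed ratio simplifies to 3:1. Attached (ff) offspring appear, so each parent must contribute one f allele. The parent stated to show free carries F, so it is Ff. The other parent is then either Ff or ff: Ff × ff would give a 1:1 split, whereas Ff × Ff gives 3:1 — matching the data. So both parents are heterozygous (Ff × Ff).
Parent genotypes: Ff × Ff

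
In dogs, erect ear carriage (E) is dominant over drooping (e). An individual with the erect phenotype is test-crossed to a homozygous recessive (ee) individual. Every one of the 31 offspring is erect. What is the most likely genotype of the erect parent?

Test cross: ? × ee
All offspring are erect.
If the unknown parent were heterozygous (Ee), about half of 31 offspring would be drooping; none are. The unknown parent is most likely homozygous dominant (EE).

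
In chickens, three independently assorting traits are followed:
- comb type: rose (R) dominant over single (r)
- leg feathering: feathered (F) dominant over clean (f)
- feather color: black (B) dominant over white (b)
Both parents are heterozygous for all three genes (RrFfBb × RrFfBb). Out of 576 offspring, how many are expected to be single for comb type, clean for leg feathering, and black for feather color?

Trihybrid cross: RrFfBb × RrFfBb
Each trait segregates independently with a 3:1 phenotypic ratio, so each gene contributes 3/4 (dominant) or 1/4 (recessive).
Target: single (comb type), clean (leg feathering), black (feather color)
Probability = product of independent per-trait probabilities
= 1/4 × 1/4 × 3/4 = 3/64
Expected count = 3/64 × 576 = 27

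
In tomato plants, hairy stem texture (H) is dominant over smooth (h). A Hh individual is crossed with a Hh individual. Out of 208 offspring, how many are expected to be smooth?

Punnett square for Hh × Hh:
Offspring genotypes: 1 HH, 2 Hh, 1 hh
hairy: 3, smooth: 1
smooth: 1 out of 4 → fraction 1/4
Expected count = 1/4 × 208 = 52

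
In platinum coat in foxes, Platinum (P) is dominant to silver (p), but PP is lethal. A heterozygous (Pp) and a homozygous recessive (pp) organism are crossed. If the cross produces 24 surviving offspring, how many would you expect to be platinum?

Cross: Pp × pp
Punnett square offspring (before lethality): 2 Pp, 2 pp
No PP offspring are produced in this cross.
platinum: 2 out of 4 → fraction 1/2
Expected count = 1/2 × 24 = 12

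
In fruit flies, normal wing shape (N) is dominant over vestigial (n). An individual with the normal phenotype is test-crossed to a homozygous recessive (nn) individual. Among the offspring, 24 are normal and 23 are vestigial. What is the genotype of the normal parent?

Test cross: ? × nn
Offspring: 24 normal, 23 vestigial — approximately 1:1.
A 1:1 ratio in a test cross indicates the unknown parent is heterozygous (Nn).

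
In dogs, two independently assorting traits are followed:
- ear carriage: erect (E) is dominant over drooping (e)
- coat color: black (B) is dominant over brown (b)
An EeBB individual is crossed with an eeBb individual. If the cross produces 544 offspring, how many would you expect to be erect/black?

Dihybrid cross EeBB × eeBb — consider each gene separately:
ear carriage: Ee × ee → 2 Ee, 2 ee → 2 E_ : 2 ee (out of 4)
coat color: BB × Bb → 2 BB, 2 Bb → 4 B_ (out of 4)
Combine (counts out of 4 × 4 = 16): erect/black (E_B_) = 2×4 = 8; drooping/black (eeB_) = 2×4 = 8
Phenotype counts (out of 16): 8 erect/black, 8 drooping/black
erect/black: 8 out of 16 → fraction 1/2
Expected count = 1/2 × 544 = 272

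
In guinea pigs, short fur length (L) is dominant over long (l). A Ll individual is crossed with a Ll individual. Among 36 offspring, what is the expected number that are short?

Punnett square for Ll × Ll:
Offspring genotypes: 1 LL, 2 Ll, 1 ll
short: 3, long: 1
short: 3 out of 4 → fraction 3/4
Expected count = 3/4 × 36 = 27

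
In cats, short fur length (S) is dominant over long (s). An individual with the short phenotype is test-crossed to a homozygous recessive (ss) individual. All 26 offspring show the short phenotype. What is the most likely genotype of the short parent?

Test cross: ? × ss
All offspring are short.
If the unknown parent were heterozygous (Ss), about half of 26 offspring would be long; none are. The unknown parent is most likely homozygous dominant (SS).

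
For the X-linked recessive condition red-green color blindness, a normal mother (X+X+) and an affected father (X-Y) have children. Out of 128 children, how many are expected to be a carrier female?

Cross: X+X+ × X-Y
Offspring: 2 X+X-, 2 X+Y
Probability of a carrier female: 2/4 = 1/2
Expected count = 1/2 × 128 = 64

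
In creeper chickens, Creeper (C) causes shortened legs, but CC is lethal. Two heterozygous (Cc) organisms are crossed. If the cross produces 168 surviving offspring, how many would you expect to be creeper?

Cross: Cc × Cc
Punnett square offspring (before lethality): 1 CC, 2 Cc, 1 cc
The CC genotype is lethal (embryos die); surviving offspring: 2 Cc, 1 cc
creeper: 2 out of 3 → fraction 2/3
Expected count = 2/3 × 168 = 112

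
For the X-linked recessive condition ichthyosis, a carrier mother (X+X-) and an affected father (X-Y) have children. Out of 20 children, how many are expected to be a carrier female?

Cross: X+X- × X-Y
Offspring: 1 X+X-, 1 X+Y, 1 X-X-, 1 X-Y
Probability of a carrier female: 1/4
Expected count = 1/4 × 20 = 5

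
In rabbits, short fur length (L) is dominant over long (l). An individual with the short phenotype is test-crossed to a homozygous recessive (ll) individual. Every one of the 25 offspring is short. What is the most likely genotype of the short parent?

Test cross: ? × ll
All offspring are short.
If the unknown parent were heterozygous (Ll), about half of 25 offspring would be long; none are. The unknown parent is most likely homozygous dominant (LL).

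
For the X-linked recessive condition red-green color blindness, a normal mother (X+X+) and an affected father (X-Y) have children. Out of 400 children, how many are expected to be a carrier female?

Cross: X+X+ × X-Y
Offspring: 2 X+X-, 2 X+Y
Probability of a carrier female: 2/4 = 1/2
Expected count = 1/2 × 400 = 200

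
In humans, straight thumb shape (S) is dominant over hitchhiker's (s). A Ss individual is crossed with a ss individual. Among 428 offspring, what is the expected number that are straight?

Punnett square for Ss × ss:
Offspring genotypes: 2 Ss, 2 ss
straight: 2, hitchhiker's: 2
straight: 2 out of 4 → fraction 1/2
Expected count = 1/2 × 428 = 214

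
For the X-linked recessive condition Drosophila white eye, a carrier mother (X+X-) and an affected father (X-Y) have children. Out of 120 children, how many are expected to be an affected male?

Cross: X+X- × X-Y
Offspring: 1 X+X-, 1 X+Y, 1 X-X-, 1 X-Y
Probability of an affected male: 1/4
Expected count = 1/4 × 120 = 30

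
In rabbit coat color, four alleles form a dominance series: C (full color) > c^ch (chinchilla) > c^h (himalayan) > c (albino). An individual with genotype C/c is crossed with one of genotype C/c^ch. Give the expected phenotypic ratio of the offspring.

Cross: C/c × C/c^ch
Allele dominance: C > c^ch > c^h > c
Offspring genotypes: 1 C/C, 1 C/c^ch, 1 C/c, 1 c^ch/c
Phenotype counts: 3 full color, 1 chinchilla
Ratio: 3 full color : 1 chinchilla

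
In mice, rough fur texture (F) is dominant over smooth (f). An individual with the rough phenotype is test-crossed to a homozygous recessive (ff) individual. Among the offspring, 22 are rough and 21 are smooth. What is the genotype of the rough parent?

Test cross: ? × ff
Offspring: 22 rough, 21 smooth — approximately 1:1.
A 1:1 ratio in a test cross indicates the unknown parent is heterozygous (Ff).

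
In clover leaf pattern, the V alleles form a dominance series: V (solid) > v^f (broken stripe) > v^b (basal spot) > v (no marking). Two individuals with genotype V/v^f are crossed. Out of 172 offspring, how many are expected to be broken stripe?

Cross: V/v^f × V/v^f
Allele dominance: V > v^f > v^b > v
Offspring genotypes: 1 V/V, 2 V/v^f, 1 v^f/v^f
Phenotype counts: 3 solid, 1 broken stripe
broken stripe: 1 out of 4 → fraction 1/4
Expected count = 1/4 × 172 = 43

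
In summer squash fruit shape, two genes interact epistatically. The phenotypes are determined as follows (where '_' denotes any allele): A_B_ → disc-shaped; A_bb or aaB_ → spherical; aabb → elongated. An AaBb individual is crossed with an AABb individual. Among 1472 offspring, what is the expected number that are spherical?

Cross: AaBb × AABb — consider each gene separately:
A gene: Aa × AA → 2 AA, 2 Aa → 4 A_ (out of 4)
B gene: Bb × Bb → 1 BB, 2 Bb, 1 bb → 3 B_ : 1 bb (out of 4)
Genotype classes (out of 4 × 4 = 16): A_B_ = 4×3 = 12; A_bb = 4×1 = 4
Apply the phenotype rules: A_B_ (12) → disc-shaped; A_bb (4) → spherical
Phenotype counts (out of 16): 12 disc-shaped, 4 spherical
spherical: 4 out of 16 → fraction 1/4
Expected count = 1/4 × 1472 = 368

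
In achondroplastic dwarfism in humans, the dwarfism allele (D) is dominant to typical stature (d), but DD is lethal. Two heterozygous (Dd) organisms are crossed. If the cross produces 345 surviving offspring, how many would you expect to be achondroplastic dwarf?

Cross: Dd × Dd
Punnett square offspring (before lethality): 1 DD, 2 Dd, 1 dd
The DD genotype is lethal (embryos die); surviving offspring: 2 Dd, 1 dd
achondroplastic dwarf: 2 out of 3 → fraction 2/3
Expected count = 2/3 × 345 = 230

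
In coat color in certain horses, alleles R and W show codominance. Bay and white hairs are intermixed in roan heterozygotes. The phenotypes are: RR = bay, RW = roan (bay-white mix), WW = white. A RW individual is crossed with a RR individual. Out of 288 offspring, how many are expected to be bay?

Punnett square for RW × RR:
Offspring genotypes: 2 RR, 2 RW
Phenotype counts: 2 bay, 2 roan (bay-white mix)
bay: 2 out of 4 → fraction 1/2
Expected count = 1/2 × 288 = 144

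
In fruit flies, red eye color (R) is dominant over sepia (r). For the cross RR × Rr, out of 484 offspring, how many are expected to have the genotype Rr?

Punnett square for RR × Rr:
Offspring genotypes: 2 RR, 2 Rr
Total offspring: 4
Count with target: 2
Probability: 2/4 = 1/2
Expected count = 1/2 × 484 = 242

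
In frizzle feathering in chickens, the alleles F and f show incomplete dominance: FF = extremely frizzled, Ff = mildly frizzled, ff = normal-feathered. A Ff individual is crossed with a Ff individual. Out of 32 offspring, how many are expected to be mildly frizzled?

Punnett square for Ff × Ff:
Offspring genotypes: 1 FF, 2 Ff, 1 ff
Phenotype counts: 1 extremely frizzled, 2 mildly frizzled, 1 normal-feathered
mildly frizzled: 2 out of 4 → fraction 1/2
Expected count = 1/2 × 32 = 16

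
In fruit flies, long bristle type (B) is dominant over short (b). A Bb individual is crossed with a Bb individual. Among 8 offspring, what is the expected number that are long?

Punnett square for Bb × Bb:
Offspring genotypes: 1 BB, 2 Bb, 1 bb
long: 3, short: 1
long: 3 out of 4 → fraction 3/4
Expected count = 3/4 × 8 = 6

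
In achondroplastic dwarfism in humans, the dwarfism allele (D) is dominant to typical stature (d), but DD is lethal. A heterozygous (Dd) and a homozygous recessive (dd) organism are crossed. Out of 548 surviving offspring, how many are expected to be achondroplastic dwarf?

Cross: Dd × dd
Punnett square offspring (before lethality): 2 Dd, 2 dd
No DD offspring are produced in this cross.
achondroplastic dwarf: 2 out of 4 → fraction 1/2
Expected count = 1/2 × 548 = 274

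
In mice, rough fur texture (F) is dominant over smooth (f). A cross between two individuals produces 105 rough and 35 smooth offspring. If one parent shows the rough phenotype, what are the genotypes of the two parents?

Observed offspring: 105 rough, 35 smooth
The observed ratio simplifies to 3:1. Smooth (ff) offspring appear, so each parent must contribute one f allele. The parent stated to show rough carries F, so it is Ff. The other parent is then either Ff or ff: Ff × ff would give a 1:1 split, whereas Ff × Ff gives 3:1 — matching the data. So both parents are heterozygous (Ff × Ff).
Parent genotypes: Ff × Ff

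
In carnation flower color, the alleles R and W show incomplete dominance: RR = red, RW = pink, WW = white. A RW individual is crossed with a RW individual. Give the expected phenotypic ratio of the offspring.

Punnett square for RW × RW:
Offspring genotypes: 1 RR, 2 RW, 1 WW
Phenotype counts: 1 red, 2 pink, 1 white
Ratio: 1 red : 2 pink : 1 white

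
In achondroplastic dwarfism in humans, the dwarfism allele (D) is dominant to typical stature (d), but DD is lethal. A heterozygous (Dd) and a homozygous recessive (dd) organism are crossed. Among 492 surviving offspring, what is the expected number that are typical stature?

Cross: Dd × dd
Punnett square offspring (before lethality): 2 Dd, 2 dd
No DD offspring are produced in this cross.
typical stature: 2 out of 4 → fraction 1/2
Expected count = 1/2 × 492 = 246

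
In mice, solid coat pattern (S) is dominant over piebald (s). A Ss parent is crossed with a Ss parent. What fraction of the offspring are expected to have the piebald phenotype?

Punnett square for Ss × Ss:
Offspring genotypes: 1 SS, 2 Ss, 1 ss
Total offspring: 4
Count with target: 1
Probability: 1/4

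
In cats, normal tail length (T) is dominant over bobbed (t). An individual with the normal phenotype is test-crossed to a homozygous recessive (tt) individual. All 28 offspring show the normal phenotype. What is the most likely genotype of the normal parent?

Test cross: ? × tt
All offspring are normal.
If the unknown parent were heterozygous (Tt), about half of 28 offspring would be bobbed; none are. The unknown parent is most likely homozygous dominant (TT).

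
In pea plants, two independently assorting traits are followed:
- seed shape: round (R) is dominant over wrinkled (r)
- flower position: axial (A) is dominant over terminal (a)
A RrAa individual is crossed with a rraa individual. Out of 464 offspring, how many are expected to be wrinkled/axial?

Dihybrid cross RrAa × rraa — consider each gene separately:
seed shape: Rr × rr → 2 Rr, 2 rr → 2 R_ : 2 rr (out of 4)
flower position: Aa × aa → 2 Aa, 2 aa → 2 A_ : 2 aa (out of 4)
Combine (counts out of 4 × 4 = 16): round/axial (R_A_) = 2×2 = 4; round/terminal (R_aa) = 2×2 = 4; wrinkled/axial (rrA_) = 2×2 = 4; wrinkled/terminal (rraa) = 2×2 = 4
Phenotype counts (out of 16): 4 round/axial, 4 round/terminal, 4 wrinkled/axial, 4 wrinkled/terminal
wrinkled/axial: 4 out of 16 → fraction 1/4
Expected count = 1/4 × 464 = 116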